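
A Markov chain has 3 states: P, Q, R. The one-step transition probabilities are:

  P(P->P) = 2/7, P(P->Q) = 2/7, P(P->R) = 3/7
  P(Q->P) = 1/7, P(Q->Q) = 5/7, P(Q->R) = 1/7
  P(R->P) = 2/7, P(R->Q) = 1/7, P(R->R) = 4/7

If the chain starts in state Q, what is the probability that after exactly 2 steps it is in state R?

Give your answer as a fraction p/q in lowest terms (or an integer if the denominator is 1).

Computing P^2 by repeated multiplication:
P^1 =
  P: [2/7, 2/7, 3/7]
  Q: [1/7, 5/7, 1/7]
  R: [2/7, 1/7, 4/7]
P^2 =
  P: [12/49, 17/49, 20/49]
  Q: [9/49, 4/7, 12/49]
  R: [13/49, 13/49, 23/49]

(P^2)[Q -> R] = 12/49

Answer: 12/49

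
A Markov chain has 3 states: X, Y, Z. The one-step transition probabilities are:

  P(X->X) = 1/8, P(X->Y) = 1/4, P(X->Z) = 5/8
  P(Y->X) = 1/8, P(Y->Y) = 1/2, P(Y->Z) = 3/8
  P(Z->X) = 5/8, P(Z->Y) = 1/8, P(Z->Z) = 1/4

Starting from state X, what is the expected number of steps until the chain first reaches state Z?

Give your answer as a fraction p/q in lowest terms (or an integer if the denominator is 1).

Answer: 24/13

Derivation:
Let h_i = expected steps to first reach Z from state i.
Boundary: h_Z = 0.
First-step equations for the other states:
  h_X = 1 + 1/8*h_X + 1/4*h_Y + 5/8*h_Z
  h_Y = 1 + 1/8*h_X + 1/2*h_Y + 3/8*h_Z

Substituting h_Z = 0 and rearranging gives the linear system (I - Q) h = 1:
  [7/8, -1/4] . (h_X, h_Y) = 1
  [-1/8, 1/2] . (h_X, h_Y) = 1

Solving yields:
  h_X = 24/13
  h_Y = 32/13

Starting state is X, so the expected hitting time is h_X = 24/13.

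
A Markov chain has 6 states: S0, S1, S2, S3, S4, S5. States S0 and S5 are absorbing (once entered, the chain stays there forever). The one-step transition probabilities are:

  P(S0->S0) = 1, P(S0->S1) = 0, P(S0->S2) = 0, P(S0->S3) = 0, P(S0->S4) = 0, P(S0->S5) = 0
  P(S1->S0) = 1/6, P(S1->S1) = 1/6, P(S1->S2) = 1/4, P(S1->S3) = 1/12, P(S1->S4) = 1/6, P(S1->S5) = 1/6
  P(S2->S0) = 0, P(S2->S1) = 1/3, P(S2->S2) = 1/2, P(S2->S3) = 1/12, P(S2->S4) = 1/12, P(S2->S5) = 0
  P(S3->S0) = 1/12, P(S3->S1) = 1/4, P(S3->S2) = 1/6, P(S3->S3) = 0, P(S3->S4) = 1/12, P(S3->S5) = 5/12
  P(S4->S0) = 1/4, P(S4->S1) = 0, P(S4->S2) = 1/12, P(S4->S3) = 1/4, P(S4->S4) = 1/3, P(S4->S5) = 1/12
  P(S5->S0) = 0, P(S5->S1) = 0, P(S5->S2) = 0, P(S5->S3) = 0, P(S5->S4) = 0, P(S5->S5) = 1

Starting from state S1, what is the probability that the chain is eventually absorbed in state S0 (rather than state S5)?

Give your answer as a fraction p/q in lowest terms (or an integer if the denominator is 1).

Let a_i = P(absorbed in S0 | start in state i).
Boundary conditions: a_S0 = 1, a_S5 = 0.
For each transient state i, a_i = sum_j P(i->j) * a_j:
  a_S1 = 1/6*a_S0 + 1/6*a_S1 + 1/4*a_S2 + 1/12*a_S3 + 1/6*a_S4 + 1/6*a_S5
  a_S2 = 0*a_S0 + 1/3*a_S1 + 1/2*a_S2 + 1/12*a_S3 + 1/12*a_S4 + 0*a_S5
  a_S3 = 1/12*a_S0 + 1/4*a_S1 + 1/6*a_S2 + 0*a_S3 + 1/12*a_S4 + 5/12*a_S5
  a_S4 = 1/4*a_S0 + 0*a_S1 + 1/12*a_S2 + 1/4*a_S3 + 1/3*a_S4 + 1/12*a_S5

Substituting a_S0 = 1 and a_S5 = 0, rearrange to (I - Q) a = r where r[i] = P(i -> S0):
  [5/6, -1/4, -1/12, -1/6] . (a_S1, a_S2, a_S3, a_S4) = 1/6
  [-1/3, 1/2, -1/12, -1/12] . (a_S1, a_S2, a_S3, a_S4) = 0
  [-1/4, -1/6, 1, -1/12] . (a_S1, a_S2, a_S3, a_S4) = 1/12
  [0, -1/12, -1/4, 2/3] . (a_S1, a_S2, a_S3, a_S4) = 1/4

Solving yields:
  a_S1 = 1725/3548
  a_S2 = 1675/3548
  a_S3 = 1171/3548
  a_S4 = 1979/3548

Starting state is S1, so the absorption probability is a_S1 = 1725/3548.

Answer: 1725/3548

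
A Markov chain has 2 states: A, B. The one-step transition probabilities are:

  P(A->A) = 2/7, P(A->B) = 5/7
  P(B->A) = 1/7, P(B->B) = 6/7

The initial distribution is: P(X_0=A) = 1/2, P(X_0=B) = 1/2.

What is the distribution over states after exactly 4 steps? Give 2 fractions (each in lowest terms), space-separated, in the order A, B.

Answer: 801/4802 4001/4802

Derivation:
Propagating the distribution step by step (d_{t+1} = d_t * P):
d_0 = (A=1/2, B=1/2)
  d_1[A] = 1/2*2/7 + 1/2*1/7 = 3/14
  d_1[B] = 1/2*5/7 + 1/2*6/7 = 11/14
d_1 = (A=3/14, B=11/14)
  d_2[A] = 3/14*2/7 + 11/14*1/7 = 17/98
  d_2[B] = 3/14*5/7 + 11/14*6/7 = 81/98
d_2 = (A=17/98, B=81/98)
  d_3[A] = 17/98*2/7 + 81/98*1/7 = 115/686
  d_3[B] = 17/98*5/7 + 81/98*6/7 = 571/686
d_3 = (A=115/686, B=571/686)
  d_4[A] = 115/686*2/7 + 571/686*1/7 = 801/4802
  d_4[B] = 115/686*5/7 + 571/686*6/7 = 4001/4802
d_4 = (A=801/4802, B=4001/4802)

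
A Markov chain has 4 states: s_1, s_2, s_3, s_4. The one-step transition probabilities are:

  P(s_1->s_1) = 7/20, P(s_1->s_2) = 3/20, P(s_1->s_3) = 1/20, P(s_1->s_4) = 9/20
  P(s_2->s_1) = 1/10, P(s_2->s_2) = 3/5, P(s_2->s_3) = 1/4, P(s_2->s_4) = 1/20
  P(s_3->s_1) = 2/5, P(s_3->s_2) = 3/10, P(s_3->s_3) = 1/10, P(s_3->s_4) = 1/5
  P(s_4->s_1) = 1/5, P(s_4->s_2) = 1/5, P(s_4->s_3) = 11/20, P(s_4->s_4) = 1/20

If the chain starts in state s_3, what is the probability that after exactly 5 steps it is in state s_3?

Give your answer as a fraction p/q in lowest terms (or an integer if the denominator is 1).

Answer: 355789/1600000

Derivation:
Computing P^5 by repeated multiplication:
P^1 =
  s_1: [7/20, 3/20, 1/20, 9/20]
  s_2: [1/10, 3/5, 1/4, 1/20]
  s_3: [2/5, 3/10, 1/10, 1/5]
  s_4: [1/5, 1/5, 11/20, 1/20]
P^2 =
  s_1: [99/400, 99/400, 123/400, 79/400]
  s_2: [41/200, 23/50, 83/400, 51/400]
  s_3: [1/4, 31/100, 43/200, 9/40]
  s_4: [8/25, 13/40, 57/400, 17/80]
P^3 =
  s_1: [2191/8000, 2539/8000, 1709/8000, 1561/8000]
  s_2: [181/800, 789/2000, 1729/8000, 261/1600]
  s_3: [499/2000, 333/1000, 941/4000, 729/4000]
  s_4: [61/250, 1313/4000, 1827/8000, 319/1600]
P^4 =
  s_1: [40331/160000, 53539/160000, 1419/6400, 6131/32000]
  s_2: [19017/80000, 3681/10000, 35403/160000, 27667/160000]
  s_3: [10047/40000, 1377/4000, 17559/80000, 14807/80000]
  s_4: [4989/20000, 5471/16000, 36281/160000, 29097/160000]
P^5 =
  s_1: [159163/640000, 1098931/3200000, 716181/3200000, 589073/3200000]
  s_2: [388961/1600000, 57197/160000, 707657/3200000, 570481/3200000]
  s_3: [197719/800000, 34709/100000, 355789/1600000, 293429/1600000]
  s_4: [9943/40000, 111033/320000, 706091/3200000, 588139/3200000]

(P^5)[s_3 -> s_3] = 355789/1600000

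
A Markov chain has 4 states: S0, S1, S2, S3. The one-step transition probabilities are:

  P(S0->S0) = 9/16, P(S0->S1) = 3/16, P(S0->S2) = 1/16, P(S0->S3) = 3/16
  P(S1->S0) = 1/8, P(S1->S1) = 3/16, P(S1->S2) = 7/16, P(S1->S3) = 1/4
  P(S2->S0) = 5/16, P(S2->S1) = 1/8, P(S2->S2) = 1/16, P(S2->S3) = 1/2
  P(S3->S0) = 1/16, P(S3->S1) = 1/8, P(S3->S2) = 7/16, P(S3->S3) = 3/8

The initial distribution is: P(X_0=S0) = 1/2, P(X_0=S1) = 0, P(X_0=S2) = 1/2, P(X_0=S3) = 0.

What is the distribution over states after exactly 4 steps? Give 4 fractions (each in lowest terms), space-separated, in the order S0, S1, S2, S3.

Answer: 2241/8192 20011/131072 15961/65536 43283/131072

Derivation:
Propagating the distribution step by step (d_{t+1} = d_t * P):
d_0 = (S0=1/2, S1=0, S2=1/2, S3=0)
  d_1[S0] = 1/2*9/16 + 0*1/8 + 1/2*5/16 + 0*1/16 = 7/16
  d_1[S1] = 1/2*3/16 + 0*3/16 + 1/2*1/8 + 0*1/8 = 5/32
  d_1[S2] = 1/2*1/16 + 0*7/16 + 1/2*1/16 + 0*7/16 = 1/16
  d_1[S3] = 1/2*3/16 + 0*1/4 + 1/2*1/2 + 0*3/8 = 11/32
d_1 = (S0=7/16, S1=5/32, S2=1/16, S3=11/32)
  d_2[S0] = 7/16*9/16 + 5/32*1/8 + 1/16*5/16 + 11/32*1/16 = 157/512
  d_2[S1] = 7/16*3/16 + 5/32*3/16 + 1/16*1/8 + 11/32*1/8 = 83/512
  d_2[S2] = 7/16*1/16 + 5/32*7/16 + 1/16*1/16 + 11/32*7/16 = 1/4
  d_2[S3] = 7/16*3/16 + 5/32*1/4 + 1/16*1/2 + 11/32*3/8 = 9/32
d_2 = (S0=157/512, S1=83/512, S2=1/4, S3=9/32)
  d_3[S0] = 157/512*9/16 + 83/512*1/8 + 1/4*5/16 + 9/32*1/16 = 2363/8192
  d_3[S1] = 157/512*3/16 + 83/512*3/16 + 1/4*1/8 + 9/32*1/8 = 79/512
  d_3[S2] = 157/512*1/16 + 83/512*7/16 + 1/4*1/16 + 9/32*7/16 = 937/4096
  d_3[S3] = 157/512*3/16 + 83/512*1/4 + 1/4*1/2 + 9/32*3/8 = 2691/8192
d_3 = (S0=2363/8192, S1=79/512, S2=937/4096, S3=2691/8192)
  d_4[S0] = 2363/8192*9/16 + 79/512*1/8 + 937/4096*5/16 + 2691/8192*1/16 = 2241/8192
  d_4[S1] = 2363/8192*3/16 + 79/512*3/16 + 937/4096*1/8 + 2691/8192*1/8 = 20011/131072
  d_4[S2] = 2363/8192*1/16 + 79/512*7/16 + 937/4096*1/16 + 2691/8192*7/16 = 15961/65536
  d_4[S3] = 2363/8192*3/16 + 79/512*1/4 + 937/4096*1/2 + 2691/8192*3/8 = 43283/131072
d_4 = (S0=2241/8192, S1=20011/131072, S2=15961/65536, S3=43283/131072)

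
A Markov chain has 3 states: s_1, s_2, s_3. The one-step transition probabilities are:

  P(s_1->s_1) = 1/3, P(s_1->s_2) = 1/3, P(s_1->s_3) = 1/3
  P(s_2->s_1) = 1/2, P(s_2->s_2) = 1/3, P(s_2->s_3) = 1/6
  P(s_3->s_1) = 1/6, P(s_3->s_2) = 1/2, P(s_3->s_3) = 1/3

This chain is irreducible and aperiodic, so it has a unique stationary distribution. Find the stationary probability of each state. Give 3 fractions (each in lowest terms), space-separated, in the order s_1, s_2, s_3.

The stationary distribution satisfies pi = pi * P, i.e.:
  pi_s_1 = 1/3*pi_s_1 + 1/2*pi_s_2 + 1/6*pi_s_3
  pi_s_2 = 1/3*pi_s_1 + 1/3*pi_s_2 + 1/2*pi_s_3
  pi_s_3 = 1/3*pi_s_1 + 1/6*pi_s_2 + 1/3*pi_s_3
with normalization: pi_s_1 + pi_s_2 + pi_s_3 = 1.

Using the first 2 balance equations plus normalization, the linear system A*pi = b is:
  [-2/3, 1/2, 1/6] . pi = 0
  [1/3, -2/3, 1/2] . pi = 0
  [1, 1, 1] . pi = 1

Solving yields:
  pi_s_1 = 13/37
  pi_s_2 = 14/37
  pi_s_3 = 10/37

Verification (pi * P):
  13/37*1/3 + 14/37*1/2 + 10/37*1/6 = 13/37 = pi_s_1  (ok)
  13/37*1/3 + 14/37*1/3 + 10/37*1/2 = 14/37 = pi_s_2  (ok)
  13/37*1/3 + 14/37*1/6 + 10/37*1/3 = 10/37 = pi_s_3  (ok)

Answer: 13/37 14/37 10/37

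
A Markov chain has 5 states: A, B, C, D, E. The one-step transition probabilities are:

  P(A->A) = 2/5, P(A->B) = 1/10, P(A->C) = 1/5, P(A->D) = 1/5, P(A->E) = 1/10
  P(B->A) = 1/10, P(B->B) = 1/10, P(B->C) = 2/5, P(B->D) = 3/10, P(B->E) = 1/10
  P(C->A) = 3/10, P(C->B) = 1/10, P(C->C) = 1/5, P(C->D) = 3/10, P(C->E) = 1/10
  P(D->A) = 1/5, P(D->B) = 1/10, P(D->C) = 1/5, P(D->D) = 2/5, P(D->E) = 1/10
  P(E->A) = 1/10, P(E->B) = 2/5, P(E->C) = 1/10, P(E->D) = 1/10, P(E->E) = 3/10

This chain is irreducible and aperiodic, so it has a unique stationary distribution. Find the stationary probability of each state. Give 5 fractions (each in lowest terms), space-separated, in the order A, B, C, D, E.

Answer: 781/3200 11/80 43/200 891/3200 1/8

Derivation:
The stationary distribution satisfies pi = pi * P, i.e.:
  pi_A = 2/5*pi_A + 1/10*pi_B + 3/10*pi_C + 1/5*pi_D + 1/10*pi_E
  pi_B = 1/10*pi_A + 1/10*pi_B + 1/10*pi_C + 1/10*pi_D + 2/5*pi_E
  pi_C = 1/5*pi_A + 2/5*pi_B + 1/5*pi_C + 1/5*pi_D + 1/10*pi_E
  pi_D = 1/5*pi_A + 3/10*pi_B + 3/10*pi_C + 2/5*pi_D + 1/10*pi_E
  pi_E = 1/10*pi_A + 1/10*pi_B + 1/10*pi_C + 1/10*pi_D + 3/10*pi_E
with normalization: pi_A + pi_B + pi_C + pi_D + pi_E = 1.

Using the first 4 balance equations plus normalization, the linear system A*pi = b is:
  [-3/5, 1/10, 3/10, 1/5, 1/10] . pi = 0
  [1/10, -9/10, 1/10, 1/10, 2/5] . pi = 0
  [1/5, 2/5, -4/5, 1/5, 1/10] . pi = 0
  [1/5, 3/10, 3/10, -3/5, 1/10] . pi = 0
  [1, 1, 1, 1, 1] . pi = 1

Solving yields:
  pi_A = 781/3200
  pi_B = 11/80
  pi_C = 43/200
  pi_D = 891/3200
  pi_E = 1/8

Verification (pi * P):
  781/3200*2/5 + 11/80*1/10 + 43/200*3/10 + 891/3200*1/5 + 1/8*1/10 = 781/3200 = pi_A  (ok)
  781/3200*1/10 + 11/80*1/10 + 43/200*1/10 + 891/3200*1/10 + 1/8*2/5 = 11/80 = pi_B  (ok)
  781/3200*1/5 + 11/80*2/5 + 43/200*1/5 + 891/3200*1/5 + 1/8*1/10 = 43/200 = pi_C  (ok)
  781/3200*1/5 + 11/80*3/10 + 43/200*3/10 + 891/3200*2/5 + 1/8*1/10 = 891/3200 = pi_D  (ok)
  781/3200*1/10 + 11/80*1/10 + 43/200*1/10 + 891/3200*1/10 + 1/8*3/10 = 1/8 = pi_E  (ok)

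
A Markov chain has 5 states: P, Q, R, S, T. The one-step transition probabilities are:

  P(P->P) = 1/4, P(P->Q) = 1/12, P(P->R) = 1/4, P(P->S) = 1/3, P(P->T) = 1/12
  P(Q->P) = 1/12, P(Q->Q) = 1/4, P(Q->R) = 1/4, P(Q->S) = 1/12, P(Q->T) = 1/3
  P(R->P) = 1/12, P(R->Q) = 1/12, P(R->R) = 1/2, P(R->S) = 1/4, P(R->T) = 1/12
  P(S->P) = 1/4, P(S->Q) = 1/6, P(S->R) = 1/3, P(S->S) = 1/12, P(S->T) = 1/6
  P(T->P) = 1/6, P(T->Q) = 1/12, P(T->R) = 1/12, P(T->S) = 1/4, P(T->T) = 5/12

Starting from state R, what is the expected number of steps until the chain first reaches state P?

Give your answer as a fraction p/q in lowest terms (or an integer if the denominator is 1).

Answer: 13632/1805

Derivation:
Let h_i = expected steps to first reach P from state i.
Boundary: h_P = 0.
First-step equations for the other states:
  h_Q = 1 + 1/12*h_P + 1/4*h_Q + 1/4*h_R + 1/12*h_S + 1/3*h_T
  h_R = 1 + 1/12*h_P + 1/12*h_Q + 1/2*h_R + 1/4*h_S + 1/12*h_T
  h_S = 1 + 1/4*h_P + 1/6*h_Q + 1/3*h_R + 1/12*h_S + 1/6*h_T
  h_T = 1 + 1/6*h_P + 1/12*h_Q + 1/12*h_R + 1/4*h_S + 5/12*h_T

Substituting h_P = 0 and rearranging gives the linear system (I - Q) h = 1:
  [3/4, -1/4, -1/12, -1/3] . (h_Q, h_R, h_S, h_T) = 1
  [-1/12, 1/2, -1/4, -1/12] . (h_Q, h_R, h_S, h_T) = 1
  [-1/6, -1/3, 11/12, -1/6] . (h_Q, h_R, h_S, h_T) = 1
  [-1/12, -1/12, -1/4, 7/12] . (h_Q, h_R, h_S, h_T) = 1

Solving yields:
  h_Q = 13536/1805
  h_R = 13632/1805
  h_S = 11556/1805
  h_T = 11928/1805

Starting state is R, so the expected hitting time is h_R = 13632/1805.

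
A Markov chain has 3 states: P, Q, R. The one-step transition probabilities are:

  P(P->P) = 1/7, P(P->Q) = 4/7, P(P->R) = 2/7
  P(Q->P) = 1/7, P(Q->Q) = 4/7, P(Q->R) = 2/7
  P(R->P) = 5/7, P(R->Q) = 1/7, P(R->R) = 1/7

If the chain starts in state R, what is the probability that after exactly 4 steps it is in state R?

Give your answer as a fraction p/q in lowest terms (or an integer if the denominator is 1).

Answer: 601/2401

Derivation:
Computing P^4 by repeated multiplication:
P^1 =
  P: [1/7, 4/7, 2/7]
  Q: [1/7, 4/7, 2/7]
  R: [5/7, 1/7, 1/7]
P^2 =
  P: [15/49, 22/49, 12/49]
  Q: [15/49, 22/49, 12/49]
  R: [11/49, 25/49, 13/49]
P^3 =
  P: [97/343, 160/343, 86/343]
  Q: [97/343, 160/343, 86/343]
  R: [101/343, 157/343, 85/343]
P^4 =
  P: [687/2401, 1114/2401, 600/2401]
  Q: [687/2401, 1114/2401, 600/2401]
  R: [683/2401, 1117/2401, 601/2401]

(P^4)[R -> R] = 601/2401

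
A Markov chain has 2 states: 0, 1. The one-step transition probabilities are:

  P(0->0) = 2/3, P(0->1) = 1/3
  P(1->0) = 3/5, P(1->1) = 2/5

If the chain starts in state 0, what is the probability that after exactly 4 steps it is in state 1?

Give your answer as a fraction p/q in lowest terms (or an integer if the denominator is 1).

Computing P^4 by repeated multiplication:
P^1 =
  0: [2/3, 1/3]
  1: [3/5, 2/5]
P^2 =
  0: [29/45, 16/45]
  1: [16/25, 9/25]
P^3 =
  0: [434/675, 241/675]
  1: [241/375, 134/375]
P^4 =
  0: [6509/10125, 3616/10125]
  1: [3616/5625, 2009/5625]

(P^4)[0 -> 1] = 3616/10125

Answer: 3616/10125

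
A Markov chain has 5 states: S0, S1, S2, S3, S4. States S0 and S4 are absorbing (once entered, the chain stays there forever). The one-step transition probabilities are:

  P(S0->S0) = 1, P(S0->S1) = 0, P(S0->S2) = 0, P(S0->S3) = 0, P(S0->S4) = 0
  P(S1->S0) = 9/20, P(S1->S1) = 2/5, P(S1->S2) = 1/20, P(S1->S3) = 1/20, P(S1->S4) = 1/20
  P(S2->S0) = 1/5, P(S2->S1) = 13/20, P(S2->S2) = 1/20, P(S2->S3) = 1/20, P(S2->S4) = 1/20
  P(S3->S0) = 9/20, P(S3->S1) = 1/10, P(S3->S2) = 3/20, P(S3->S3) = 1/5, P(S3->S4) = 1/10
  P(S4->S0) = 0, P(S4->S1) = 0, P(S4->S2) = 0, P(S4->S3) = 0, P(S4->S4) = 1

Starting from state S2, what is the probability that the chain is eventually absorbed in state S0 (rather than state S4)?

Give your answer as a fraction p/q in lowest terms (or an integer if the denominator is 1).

Answer: 115/133

Derivation:
Let a_i = P(absorbed in S0 | start in state i).
Boundary conditions: a_S0 = 1, a_S4 = 0.
For each transient state i, a_i = sum_j P(i->j) * a_j:
  a_S1 = 9/20*a_S0 + 2/5*a_S1 + 1/20*a_S2 + 1/20*a_S3 + 1/20*a_S4
  a_S2 = 1/5*a_S0 + 13/20*a_S1 + 1/20*a_S2 + 1/20*a_S3 + 1/20*a_S4
  a_S3 = 9/20*a_S0 + 1/10*a_S1 + 3/20*a_S2 + 1/5*a_S3 + 1/10*a_S4

Substituting a_S0 = 1 and a_S4 = 0, rearrange to (I - Q) a = r where r[i] = P(i -> S0):
  [3/5, -1/20, -1/20] . (a_S1, a_S2, a_S3) = 9/20
  [-13/20, 19/20, -1/20] . (a_S1, a_S2, a_S3) = 1/5
  [-1/10, -3/20, 4/5] . (a_S1, a_S2, a_S3) = 9/20

Solving yields:
  a_S1 = 593/665
  a_S2 = 115/133
  a_S3 = 556/665

Starting state is S2, so the absorption probability is a_S2 = 115/133.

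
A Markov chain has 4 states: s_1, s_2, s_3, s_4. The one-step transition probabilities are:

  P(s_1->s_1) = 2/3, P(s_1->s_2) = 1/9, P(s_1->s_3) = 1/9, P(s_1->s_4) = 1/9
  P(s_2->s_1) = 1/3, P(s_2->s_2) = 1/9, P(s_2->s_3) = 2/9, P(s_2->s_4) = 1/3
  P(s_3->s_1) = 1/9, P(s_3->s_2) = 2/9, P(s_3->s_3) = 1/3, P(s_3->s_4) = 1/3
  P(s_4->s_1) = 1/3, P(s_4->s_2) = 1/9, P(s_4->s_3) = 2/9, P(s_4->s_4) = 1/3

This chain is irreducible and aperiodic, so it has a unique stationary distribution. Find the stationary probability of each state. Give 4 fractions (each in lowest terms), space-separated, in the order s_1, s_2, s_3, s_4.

The stationary distribution satisfies pi = pi * P, i.e.:
  pi_s_1 = 2/3*pi_s_1 + 1/3*pi_s_2 + 1/9*pi_s_3 + 1/3*pi_s_4
  pi_s_2 = 1/9*pi_s_1 + 1/9*pi_s_2 + 2/9*pi_s_3 + 1/9*pi_s_4
  pi_s_3 = 1/9*pi_s_1 + 2/9*pi_s_2 + 1/3*pi_s_3 + 2/9*pi_s_4
  pi_s_4 = 1/9*pi_s_1 + 1/3*pi_s_2 + 1/3*pi_s_3 + 1/3*pi_s_4
with normalization: pi_s_1 + pi_s_2 + pi_s_3 + pi_s_4 = 1.

Using the first 3 balance equations plus normalization, the linear system A*pi = b is:
  [-1/3, 1/3, 1/9, 1/3] . pi = 0
  [1/9, -8/9, 2/9, 1/9] . pi = 0
  [1/9, 2/9, -2/3, 2/9] . pi = 0
  [1, 1, 1, 1] . pi = 1

Solving yields:
  pi_s_1 = 10/23
  pi_s_2 = 55/414
  pi_s_3 = 9/46
  pi_s_4 = 49/207

Verification (pi * P):
  10/23*2/3 + 55/414*1/3 + 9/46*1/9 + 49/207*1/3 = 10/23 = pi_s_1  (ok)
  10/23*1/9 + 55/414*1/9 + 9/46*2/9 + 49/207*1/9 = 55/414 = pi_s_2  (ok)
  10/23*1/9 + 55/414*2/9 + 9/46*1/3 + 49/207*2/9 = 9/46 = pi_s_3  (ok)
  10/23*1/9 + 55/414*1/3 + 9/46*1/3 + 49/207*1/3 = 49/207 = pi_s_4  (ok)

Answer: 10/23 55/414 9/46 49/207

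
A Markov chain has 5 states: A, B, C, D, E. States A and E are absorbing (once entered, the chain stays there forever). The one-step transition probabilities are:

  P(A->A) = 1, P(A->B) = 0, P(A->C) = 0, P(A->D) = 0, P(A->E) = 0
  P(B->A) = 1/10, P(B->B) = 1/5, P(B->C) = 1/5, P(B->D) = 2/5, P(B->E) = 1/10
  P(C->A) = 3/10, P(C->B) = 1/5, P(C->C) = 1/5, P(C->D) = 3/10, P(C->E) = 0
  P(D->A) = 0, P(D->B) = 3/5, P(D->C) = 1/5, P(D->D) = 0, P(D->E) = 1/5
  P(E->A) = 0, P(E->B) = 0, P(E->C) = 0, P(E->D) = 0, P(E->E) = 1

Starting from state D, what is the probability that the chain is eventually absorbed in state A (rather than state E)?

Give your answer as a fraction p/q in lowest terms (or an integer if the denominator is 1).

Answer: 34/77

Derivation:
Let a_i = P(absorbed in A | start in state i).
Boundary conditions: a_A = 1, a_E = 0.
For each transient state i, a_i = sum_j P(i->j) * a_j:
  a_B = 1/10*a_A + 1/5*a_B + 1/5*a_C + 2/5*a_D + 1/10*a_E
  a_C = 3/10*a_A + 1/5*a_B + 1/5*a_C + 3/10*a_D + 0*a_E
  a_D = 0*a_A + 3/5*a_B + 1/5*a_C + 0*a_D + 1/5*a_E

Substituting a_A = 1 and a_E = 0, rearrange to (I - Q) a = r where r[i] = P(i -> A):
  [4/5, -1/5, -2/5] . (a_B, a_C, a_D) = 1/10
  [-1/5, 4/5, -3/10] . (a_B, a_C, a_D) = 3/10
  [-3/5, -1/5, 1] . (a_B, a_C, a_D) = 0

Solving yields:
  a_B = 79/154
  a_C = 103/154
  a_D = 34/77

Starting state is D, so the absorption probability is a_D = 34/77.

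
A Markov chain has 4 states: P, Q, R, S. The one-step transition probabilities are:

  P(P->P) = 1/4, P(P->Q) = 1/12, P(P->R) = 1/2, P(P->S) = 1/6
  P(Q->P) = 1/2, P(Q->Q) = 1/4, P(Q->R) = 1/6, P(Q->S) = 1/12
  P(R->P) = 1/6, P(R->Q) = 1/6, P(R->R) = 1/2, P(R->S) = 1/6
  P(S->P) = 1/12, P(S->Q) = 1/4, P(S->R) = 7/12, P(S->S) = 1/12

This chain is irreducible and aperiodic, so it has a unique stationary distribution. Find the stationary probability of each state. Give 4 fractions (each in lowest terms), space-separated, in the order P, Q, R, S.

The stationary distribution satisfies pi = pi * P, i.e.:
  pi_P = 1/4*pi_P + 1/2*pi_Q + 1/6*pi_R + 1/12*pi_S
  pi_Q = 1/12*pi_P + 1/4*pi_Q + 1/6*pi_R + 1/4*pi_S
  pi_R = 1/2*pi_P + 1/6*pi_Q + 1/2*pi_R + 7/12*pi_S
  pi_S = 1/6*pi_P + 1/12*pi_Q + 1/6*pi_R + 1/12*pi_S
with normalization: pi_P + pi_Q + pi_R + pi_S = 1.

Using the first 3 balance equations plus normalization, the linear system A*pi = b is:
  [-3/4, 1/2, 1/6, 1/12] . pi = 0
  [1/12, -3/4, 1/6, 1/4] . pi = 0
  [1/2, 1/6, -1/2, 7/12] . pi = 0
  [1, 1, 1, 1] . pi = 1

Solving yields:
  pi_P = 380/1637
  pi_Q = 284/1637
  pi_R = 743/1637
  pi_S = 230/1637

Verification (pi * P):
  380/1637*1/4 + 284/1637*1/2 + 743/1637*1/6 + 230/1637*1/12 = 380/1637 = pi_P  (ok)
  380/1637*1/12 + 284/1637*1/4 + 743/1637*1/6 + 230/1637*1/4 = 284/1637 = pi_Q  (ok)
  380/1637*1/2 + 284/1637*1/6 + 743/1637*1/2 + 230/1637*7/12 = 743/1637 = pi_R  (ok)
  380/1637*1/6 + 284/1637*1/12 + 743/1637*1/6 + 230/1637*1/12 = 230/1637 = pi_S  (ok)

Answer: 380/1637 284/1637 743/1637 230/1637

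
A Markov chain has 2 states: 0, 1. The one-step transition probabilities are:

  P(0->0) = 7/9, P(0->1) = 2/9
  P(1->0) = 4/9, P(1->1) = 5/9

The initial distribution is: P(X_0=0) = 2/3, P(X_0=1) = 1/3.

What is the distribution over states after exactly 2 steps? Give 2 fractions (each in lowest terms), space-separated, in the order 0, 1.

Answer: 2/3 1/3

Derivation:
Propagating the distribution step by step (d_{t+1} = d_t * P):
d_0 = (0=2/3, 1=1/3)
  d_1[0] = 2/3*7/9 + 1/3*4/9 = 2/3
  d_1[1] = 2/3*2/9 + 1/3*5/9 = 1/3
d_1 = (0=2/3, 1=1/3)
  d_2[0] = 2/3*7/9 + 1/3*4/9 = 2/3
  d_2[1] = 2/3*2/9 + 1/3*5/9 = 1/3
d_2 = (0=2/3, 1=1/3)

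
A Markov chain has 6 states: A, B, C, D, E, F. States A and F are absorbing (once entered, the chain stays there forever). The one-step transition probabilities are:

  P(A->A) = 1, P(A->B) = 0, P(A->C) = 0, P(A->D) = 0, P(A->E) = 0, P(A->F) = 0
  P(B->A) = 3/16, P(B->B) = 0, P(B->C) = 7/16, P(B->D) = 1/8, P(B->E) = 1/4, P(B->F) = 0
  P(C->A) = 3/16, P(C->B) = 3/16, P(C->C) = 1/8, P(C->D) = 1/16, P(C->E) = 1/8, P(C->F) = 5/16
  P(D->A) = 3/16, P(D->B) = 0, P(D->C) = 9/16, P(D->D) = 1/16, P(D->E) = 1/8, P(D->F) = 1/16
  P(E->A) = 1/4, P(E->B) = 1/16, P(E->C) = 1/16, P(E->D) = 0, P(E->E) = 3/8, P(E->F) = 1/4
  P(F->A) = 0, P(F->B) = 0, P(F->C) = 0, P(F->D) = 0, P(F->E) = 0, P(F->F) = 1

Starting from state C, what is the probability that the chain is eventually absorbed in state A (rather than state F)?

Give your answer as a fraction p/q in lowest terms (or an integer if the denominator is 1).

Let a_i = P(absorbed in A | start in state i).
Boundary conditions: a_A = 1, a_F = 0.
For each transient state i, a_i = sum_j P(i->j) * a_j:
  a_B = 3/16*a_A + 0*a_B + 7/16*a_C + 1/8*a_D + 1/4*a_E + 0*a_F
  a_C = 3/16*a_A + 3/16*a_B + 1/8*a_C + 1/16*a_D + 1/8*a_E + 5/16*a_F
  a_D = 3/16*a_A + 0*a_B + 9/16*a_C + 1/16*a_D + 1/8*a_E + 1/16*a_F
  a_E = 1/4*a_A + 1/16*a_B + 1/16*a_C + 0*a_D + 3/8*a_E + 1/4*a_F

Substituting a_A = 1 and a_F = 0, rearrange to (I - Q) a = r where r[i] = P(i -> A):
  [1, -7/16, -1/8, -1/4] . (a_B, a_C, a_D, a_E) = 3/16
  [-3/16, 7/8, -1/16, -1/8] . (a_B, a_C, a_D, a_E) = 3/16
  [0, -9/16, 15/16, -1/8] . (a_B, a_C, a_D, a_E) = 3/16
  [-1/16, -1/16, 0, 5/8] . (a_B, a_C, a_D, a_E) = 1/4

Solving yields:
  a_B = 7673/13323
  a_C = 5965/13323
  a_D = 7136/13323
  a_E = 2231/4441

Starting state is C, so the absorption probability is a_C = 5965/13323.

Answer: 5965/13323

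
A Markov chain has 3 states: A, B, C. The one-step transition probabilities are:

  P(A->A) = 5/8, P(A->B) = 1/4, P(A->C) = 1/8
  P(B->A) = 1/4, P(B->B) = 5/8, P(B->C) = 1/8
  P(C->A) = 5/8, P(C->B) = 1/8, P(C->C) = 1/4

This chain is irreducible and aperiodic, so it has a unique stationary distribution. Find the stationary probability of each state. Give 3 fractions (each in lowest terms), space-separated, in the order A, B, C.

Answer: 17/35 13/35 1/7

Derivation:
The stationary distribution satisfies pi = pi * P, i.e.:
  pi_A = 5/8*pi_A + 1/4*pi_B + 5/8*pi_C
  pi_B = 1/4*pi_A + 5/8*pi_B + 1/8*pi_C
  pi_C = 1/8*pi_A + 1/8*pi_B + 1/4*pi_C
with normalization: pi_A + pi_B + pi_C = 1.

Using the first 2 balance equations plus normalization, the linear system A*pi = b is:
  [-3/8, 1/4, 5/8] . pi = 0
  [1/4, -3/8, 1/8] . pi = 0
  [1, 1, 1] . pi = 1

Solving yields:
  pi_A = 17/35
  pi_B = 13/35
  pi_C = 1/7

Verification (pi * P):
  17/35*5/8 + 13/35*1/4 + 1/7*5/8 = 17/35 = pi_A  (ok)
  17/35*1/4 + 13/35*5/8 + 1/7*1/8 = 13/35 = pi_B  (ok)
  17/35*1/8 + 13/35*1/8 + 1/7*1/4 = 1/7 = pi_C  (ok)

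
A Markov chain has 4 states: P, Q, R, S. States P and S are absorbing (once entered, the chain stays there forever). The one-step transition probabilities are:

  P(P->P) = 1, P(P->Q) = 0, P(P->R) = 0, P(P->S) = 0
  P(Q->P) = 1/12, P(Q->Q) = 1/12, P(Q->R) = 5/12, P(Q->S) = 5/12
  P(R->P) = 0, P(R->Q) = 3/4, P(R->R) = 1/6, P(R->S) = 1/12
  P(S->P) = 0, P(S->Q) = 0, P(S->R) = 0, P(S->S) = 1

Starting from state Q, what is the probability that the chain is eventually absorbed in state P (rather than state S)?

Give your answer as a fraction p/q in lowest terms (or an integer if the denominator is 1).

Let a_i = P(absorbed in P | start in state i).
Boundary conditions: a_P = 1, a_S = 0.
For each transient state i, a_i = sum_j P(i->j) * a_j:
  a_Q = 1/12*a_P + 1/12*a_Q + 5/12*a_R + 5/12*a_S
  a_R = 0*a_P + 3/4*a_Q + 1/6*a_R + 1/12*a_S

Substituting a_P = 1 and a_S = 0, rearrange to (I - Q) a = r where r[i] = P(i -> P):
  [11/12, -5/12] . (a_Q, a_R) = 1/12
  [-3/4, 5/6] . (a_Q, a_R) = 0

Solving yields:
  a_Q = 2/13
  a_R = 9/65

Starting state is Q, so the absorption probability is a_Q = 2/13.

Answer: 2/13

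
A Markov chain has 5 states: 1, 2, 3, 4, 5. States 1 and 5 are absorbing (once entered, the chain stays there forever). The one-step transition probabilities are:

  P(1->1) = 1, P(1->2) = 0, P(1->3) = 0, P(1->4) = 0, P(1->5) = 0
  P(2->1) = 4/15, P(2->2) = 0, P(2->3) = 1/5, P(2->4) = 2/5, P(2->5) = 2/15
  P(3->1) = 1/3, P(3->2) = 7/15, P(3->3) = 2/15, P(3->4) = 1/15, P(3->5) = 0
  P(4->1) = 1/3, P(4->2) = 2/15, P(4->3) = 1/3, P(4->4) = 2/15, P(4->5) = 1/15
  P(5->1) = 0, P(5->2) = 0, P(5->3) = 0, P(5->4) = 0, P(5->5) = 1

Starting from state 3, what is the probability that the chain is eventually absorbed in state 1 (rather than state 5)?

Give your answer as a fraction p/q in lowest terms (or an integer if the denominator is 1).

Answer: 524/605

Derivation:
Let a_i = P(absorbed in 1 | start in state i).
Boundary conditions: a_1 = 1, a_5 = 0.
For each transient state i, a_i = sum_j P(i->j) * a_j:
  a_2 = 4/15*a_1 + 0*a_2 + 1/5*a_3 + 2/5*a_4 + 2/15*a_5
  a_3 = 1/3*a_1 + 7/15*a_2 + 2/15*a_3 + 1/15*a_4 + 0*a_5
  a_4 = 1/3*a_1 + 2/15*a_2 + 1/3*a_3 + 2/15*a_4 + 1/15*a_5

Substituting a_1 = 1 and a_5 = 0, rearrange to (I - Q) a = r where r[i] = P(i -> 1):
  [1, -1/5, -2/5] . (a_2, a_3, a_4) = 4/15
  [-7/15, 13/15, -1/15] . (a_2, a_3, a_4) = 1/3
  [-2/15, -1/3, 13/15] . (a_2, a_3, a_4) = 1/3

Solving yields:
  a_2 = 1406/1815
  a_3 = 524/605
  a_4 = 1519/1815

Starting state is 3, so the absorption probability is a_3 = 524/605.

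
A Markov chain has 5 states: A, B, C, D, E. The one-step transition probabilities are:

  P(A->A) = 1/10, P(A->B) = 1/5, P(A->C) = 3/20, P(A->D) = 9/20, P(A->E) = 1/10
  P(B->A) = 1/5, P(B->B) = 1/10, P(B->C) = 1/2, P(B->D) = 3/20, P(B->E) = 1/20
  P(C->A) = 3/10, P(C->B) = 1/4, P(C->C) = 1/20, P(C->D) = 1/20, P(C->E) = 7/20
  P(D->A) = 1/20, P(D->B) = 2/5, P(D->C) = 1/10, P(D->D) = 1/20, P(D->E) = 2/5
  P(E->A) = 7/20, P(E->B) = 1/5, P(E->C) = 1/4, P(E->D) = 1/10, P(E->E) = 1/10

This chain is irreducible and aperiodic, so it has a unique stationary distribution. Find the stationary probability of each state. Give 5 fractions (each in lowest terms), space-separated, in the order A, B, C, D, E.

The stationary distribution satisfies pi = pi * P, i.e.:
  pi_A = 1/10*pi_A + 1/5*pi_B + 3/10*pi_C + 1/20*pi_D + 7/20*pi_E
  pi_B = 1/5*pi_A + 1/10*pi_B + 1/4*pi_C + 2/5*pi_D + 1/5*pi_E
  pi_C = 3/20*pi_A + 1/2*pi_B + 1/20*pi_C + 1/10*pi_D + 1/4*pi_E
  pi_D = 9/20*pi_A + 3/20*pi_B + 1/20*pi_C + 1/20*pi_D + 1/10*pi_E
  pi_E = 1/10*pi_A + 1/20*pi_B + 7/20*pi_C + 2/5*pi_D + 1/10*pi_E
with normalization: pi_A + pi_B + pi_C + pi_D + pi_E = 1.

Using the first 4 balance equations plus normalization, the linear system A*pi = b is:
  [-9/10, 1/5, 3/10, 1/20, 7/20] . pi = 0
  [1/5, -9/10, 1/4, 2/5, 1/5] . pi = 0
  [3/20, 1/2, -19/20, 1/10, 1/4] . pi = 0
  [9/20, 3/20, 1/20, -19/20, 1/10] . pi = 0
  [1, 1, 1, 1, 1] . pi = 1

Solving yields:
  pi_A = 20125/97977
  pi_B = 21700/97977
  pi_C = 21248/97977
  pi_D = 16061/97977
  pi_E = 571/2969

Verification (pi * P):
  20125/97977*1/10 + 21700/97977*1/5 + 21248/97977*3/10 + 16061/97977*1/20 + 571/2969*7/20 = 20125/97977 = pi_A  (ok)
  20125/97977*1/5 + 21700/97977*1/10 + 21248/97977*1/4 + 16061/97977*2/5 + 571/2969*1/5 = 21700/97977 = pi_B  (ok)
  20125/97977*3/20 + 21700/97977*1/2 + 21248/97977*1/20 + 16061/97977*1/10 + 571/2969*1/4 = 21248/97977 = pi_C  (ok)
  20125/97977*9/20 + 21700/97977*3/20 + 21248/97977*1/20 + 16061/97977*1/20 + 571/2969*1/10 = 16061/97977 = pi_D  (ok)
  20125/97977*1/10 + 21700/97977*1/20 + 21248/97977*7/20 + 16061/97977*2/5 + 571/2969*1/10 = 571/2969 = pi_E  (ok)

Answer: 20125/97977 21700/97977 21248/97977 16061/97977 571/2969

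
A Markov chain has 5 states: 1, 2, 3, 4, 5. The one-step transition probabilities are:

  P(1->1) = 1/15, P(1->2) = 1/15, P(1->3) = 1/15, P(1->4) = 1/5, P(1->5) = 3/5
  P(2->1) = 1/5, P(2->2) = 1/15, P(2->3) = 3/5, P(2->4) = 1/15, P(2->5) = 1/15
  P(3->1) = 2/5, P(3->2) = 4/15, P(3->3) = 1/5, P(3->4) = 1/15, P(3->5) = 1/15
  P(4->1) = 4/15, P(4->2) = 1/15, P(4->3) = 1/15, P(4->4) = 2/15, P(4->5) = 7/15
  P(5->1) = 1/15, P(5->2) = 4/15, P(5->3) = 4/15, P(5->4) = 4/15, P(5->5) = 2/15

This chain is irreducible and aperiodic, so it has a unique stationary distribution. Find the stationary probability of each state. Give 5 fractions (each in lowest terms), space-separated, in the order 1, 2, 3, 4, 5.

The stationary distribution satisfies pi = pi * P, i.e.:
  pi_1 = 1/15*pi_1 + 1/5*pi_2 + 2/5*pi_3 + 4/15*pi_4 + 1/15*pi_5
  pi_2 = 1/15*pi_1 + 1/15*pi_2 + 4/15*pi_3 + 1/15*pi_4 + 4/15*pi_5
  pi_3 = 1/15*pi_1 + 3/5*pi_2 + 1/5*pi_3 + 1/15*pi_4 + 4/15*pi_5
  pi_4 = 1/5*pi_1 + 1/15*pi_2 + 1/15*pi_3 + 2/15*pi_4 + 4/15*pi_5
  pi_5 = 3/5*pi_1 + 1/15*pi_2 + 1/15*pi_3 + 7/15*pi_4 + 2/15*pi_5
with normalization: pi_1 + pi_2 + pi_3 + pi_4 + pi_5 = 1.

Using the first 4 balance equations plus normalization, the linear system A*pi = b is:
  [-14/15, 1/5, 2/5, 4/15, 1/15] . pi = 0
  [1/15, -14/15, 4/15, 1/15, 4/15] . pi = 0
  [1/15, 3/5, -4/5, 1/15, 4/15] . pi = 0
  [1/5, 1/15, 1/15, -13/15, 4/15] . pi = 0
  [1, 1, 1, 1, 1] . pi = 1

Solving yields:
  pi_1 = 4943/25014
  pi_2 = 2048/12507
  pi_3 = 2944/12507
  pi_4 = 3833/25014
  pi_5 = 3127/12507

Verification (pi * P):
  4943/25014*1/15 + 2048/12507*1/5 + 2944/12507*2/5 + 3833/25014*4/15 + 3127/12507*1/15 = 4943/25014 = pi_1  (ok)
  4943/25014*1/15 + 2048/12507*1/15 + 2944/12507*4/15 + 3833/25014*1/15 + 3127/12507*4/15 = 2048/12507 = pi_2  (ok)
  4943/25014*1/15 + 2048/12507*3/5 + 2944/12507*1/5 + 3833/25014*1/15 + 3127/12507*4/15 = 2944/12507 = pi_3  (ok)
  4943/25014*1/5 + 2048/12507*1/15 + 2944/12507*1/15 + 3833/25014*2/15 + 3127/12507*4/15 = 3833/25014 = pi_4  (ok)
  4943/25014*3/5 + 2048/12507*1/15 + 2944/12507*1/15 + 3833/25014*7/15 + 3127/12507*2/15 = 3127/12507 = pi_5  (ok)

Answer: 4943/25014 2048/12507 2944/12507 3833/25014 3127/12507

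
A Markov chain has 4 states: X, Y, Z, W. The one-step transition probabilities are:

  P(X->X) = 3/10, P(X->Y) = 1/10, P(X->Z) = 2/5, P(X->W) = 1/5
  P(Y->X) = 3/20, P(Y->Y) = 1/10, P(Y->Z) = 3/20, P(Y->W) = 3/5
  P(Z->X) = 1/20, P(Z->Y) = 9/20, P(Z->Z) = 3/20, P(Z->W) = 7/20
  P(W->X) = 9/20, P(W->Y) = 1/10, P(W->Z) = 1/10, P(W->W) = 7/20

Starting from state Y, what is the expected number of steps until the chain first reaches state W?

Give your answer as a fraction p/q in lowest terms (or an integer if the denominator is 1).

Answer: 3500/1719

Derivation:
Let h_i = expected steps to first reach W from state i.
Boundary: h_W = 0.
First-step equations for the other states:
  h_X = 1 + 3/10*h_X + 1/10*h_Y + 2/5*h_Z + 1/5*h_W
  h_Y = 1 + 3/20*h_X + 1/10*h_Y + 3/20*h_Z + 3/5*h_W
  h_Z = 1 + 1/20*h_X + 9/20*h_Y + 3/20*h_Z + 7/20*h_W

Substituting h_W = 0 and rearranging gives the linear system (I - Q) h = 1:
  [7/10, -1/10, -2/5] . (h_X, h_Y, h_Z) = 1
  [-3/20, 9/10, -3/20] . (h_X, h_Y, h_Z) = 1
  [-1/20, -9/20, 17/20] . (h_X, h_Y, h_Z) = 1

Solving yields:
  h_X = 5350/1719
  h_Y = 3500/1719
  h_Z = 4190/1719

Starting state is Y, so the expected hitting time is h_Y = 3500/1719.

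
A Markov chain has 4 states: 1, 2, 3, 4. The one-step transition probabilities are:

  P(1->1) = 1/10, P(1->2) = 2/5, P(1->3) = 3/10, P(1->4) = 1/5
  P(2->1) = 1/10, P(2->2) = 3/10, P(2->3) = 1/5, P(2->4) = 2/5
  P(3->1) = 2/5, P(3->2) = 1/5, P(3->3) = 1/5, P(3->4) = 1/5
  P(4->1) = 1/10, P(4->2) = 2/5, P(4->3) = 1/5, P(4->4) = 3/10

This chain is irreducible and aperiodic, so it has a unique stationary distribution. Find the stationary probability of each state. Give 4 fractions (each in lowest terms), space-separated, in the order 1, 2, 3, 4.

The stationary distribution satisfies pi = pi * P, i.e.:
  pi_1 = 1/10*pi_1 + 1/10*pi_2 + 2/5*pi_3 + 1/10*pi_4
  pi_2 = 2/5*pi_1 + 3/10*pi_2 + 1/5*pi_3 + 2/5*pi_4
  pi_3 = 3/10*pi_1 + 1/5*pi_2 + 1/5*pi_3 + 1/5*pi_4
  pi_4 = 1/5*pi_1 + 2/5*pi_2 + 1/5*pi_3 + 3/10*pi_4
with normalization: pi_1 + pi_2 + pi_3 + pi_4 = 1.

Using the first 3 balance equations plus normalization, the linear system A*pi = b is:
  [-9/10, 1/10, 2/5, 1/10] . pi = 0
  [2/5, -7/10, 1/5, 2/5] . pi = 0
  [3/10, 1/5, -4/5, 1/5] . pi = 0
  [1, 1, 1, 1] . pi = 1

Solving yields:
  pi_1 = 16/97
  pi_2 = 346/1067
  pi_3 = 21/97
  pi_4 = 314/1067

Verification (pi * P):
  16/97*1/10 + 346/1067*1/10 + 21/97*2/5 + 314/1067*1/10 = 16/97 = pi_1  (ok)
  16/97*2/5 + 346/1067*3/10 + 21/97*1/5 + 314/1067*2/5 = 346/1067 = pi_2  (ok)
  16/97*3/10 + 346/1067*1/5 + 21/97*1/5 + 314/1067*1/5 = 21/97 = pi_3  (ok)
  16/97*1/5 + 346/1067*2/5 + 21/97*1/5 + 314/1067*3/10 = 314/1067 = pi_4  (ok)

Answer: 16/97 346/1067 21/97 314/1067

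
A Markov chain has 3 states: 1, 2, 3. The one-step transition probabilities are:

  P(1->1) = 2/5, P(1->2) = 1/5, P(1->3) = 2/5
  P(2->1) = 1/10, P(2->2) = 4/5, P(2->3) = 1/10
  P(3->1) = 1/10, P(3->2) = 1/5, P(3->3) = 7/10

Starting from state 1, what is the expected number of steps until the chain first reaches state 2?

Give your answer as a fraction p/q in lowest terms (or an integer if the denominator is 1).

Answer: 5

Derivation:
Let h_i = expected steps to first reach 2 from state i.
Boundary: h_2 = 0.
First-step equations for the other states:
  h_1 = 1 + 2/5*h_1 + 1/5*h_2 + 2/5*h_3
  h_3 = 1 + 1/10*h_1 + 1/5*h_2 + 7/10*h_3

Substituting h_2 = 0 and rearranging gives the linear system (I - Q) h = 1:
  [3/5, -2/5] . (h_1, h_3) = 1
  [-1/10, 3/10] . (h_1, h_3) = 1

Solving yields:
  h_1 = 5
  h_3 = 5

Starting state is 1, so the expected hitting time is h_1 = 5.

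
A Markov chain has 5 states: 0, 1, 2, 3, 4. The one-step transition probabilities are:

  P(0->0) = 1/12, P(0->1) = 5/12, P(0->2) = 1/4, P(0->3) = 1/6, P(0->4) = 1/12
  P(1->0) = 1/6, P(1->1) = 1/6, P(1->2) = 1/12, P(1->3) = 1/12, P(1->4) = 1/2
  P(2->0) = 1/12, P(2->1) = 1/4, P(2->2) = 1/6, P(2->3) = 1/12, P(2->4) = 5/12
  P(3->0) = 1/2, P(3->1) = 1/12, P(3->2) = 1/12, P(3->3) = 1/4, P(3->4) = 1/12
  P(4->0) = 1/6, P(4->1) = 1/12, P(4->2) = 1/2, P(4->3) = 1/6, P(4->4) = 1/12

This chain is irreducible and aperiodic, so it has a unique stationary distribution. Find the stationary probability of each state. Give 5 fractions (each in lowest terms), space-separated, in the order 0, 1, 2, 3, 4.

The stationary distribution satisfies pi = pi * P, i.e.:
  pi_0 = 1/12*pi_0 + 1/6*pi_1 + 1/12*pi_2 + 1/2*pi_3 + 1/6*pi_4
  pi_1 = 5/12*pi_0 + 1/6*pi_1 + 1/4*pi_2 + 1/12*pi_3 + 1/12*pi_4
  pi_2 = 1/4*pi_0 + 1/12*pi_1 + 1/6*pi_2 + 1/12*pi_3 + 1/2*pi_4
  pi_3 = 1/6*pi_0 + 1/12*pi_1 + 1/12*pi_2 + 1/4*pi_3 + 1/6*pi_4
  pi_4 = 1/12*pi_0 + 1/2*pi_1 + 5/12*pi_2 + 1/12*pi_3 + 1/12*pi_4
with normalization: pi_0 + pi_1 + pi_2 + pi_3 + pi_4 = 1.

Using the first 4 balance equations plus normalization, the linear system A*pi = b is:
  [-11/12, 1/6, 1/12, 1/2, 1/6] . pi = 0
  [5/12, -5/6, 1/4, 1/12, 1/12] . pi = 0
  [1/4, 1/12, -5/6, 1/12, 1/2] . pi = 0
  [1/6, 1/12, 1/12, -3/4, 1/6] . pi = 0
  [1, 1, 1, 1, 1] . pi = 1

Solving yields:
  pi_0 = 2264/12605
  pi_1 = 2507/12605
  pi_2 = 2958/12605
  pi_3 = 359/2521
  pi_4 = 3081/12605

Verification (pi * P):
  2264/12605*1/12 + 2507/12605*1/6 + 2958/12605*1/12 + 359/2521*1/2 + 3081/12605*1/6 = 2264/12605 = pi_0  (ok)
  2264/12605*5/12 + 2507/12605*1/6 + 2958/12605*1/4 + 359/2521*1/12 + 3081/12605*1/12 = 2507/12605 = pi_1  (ok)
  2264/12605*1/4 + 2507/12605*1/12 + 2958/12605*1/6 + 359/2521*1/12 + 3081/12605*1/2 = 2958/12605 = pi_2  (ok)
  2264/12605*1/6 + 2507/12605*1/12 + 2958/12605*1/12 + 359/2521*1/4 + 3081/12605*1/6 = 359/2521 = pi_3  (ok)
  2264/12605*1/12 + 2507/12605*1/2 + 2958/12605*5/12 + 359/2521*1/12 + 3081/12605*1/12 = 3081/12605 = pi_4  (ok)

Answer: 2264/12605 2507/12605 2958/12605 359/2521 3081/12605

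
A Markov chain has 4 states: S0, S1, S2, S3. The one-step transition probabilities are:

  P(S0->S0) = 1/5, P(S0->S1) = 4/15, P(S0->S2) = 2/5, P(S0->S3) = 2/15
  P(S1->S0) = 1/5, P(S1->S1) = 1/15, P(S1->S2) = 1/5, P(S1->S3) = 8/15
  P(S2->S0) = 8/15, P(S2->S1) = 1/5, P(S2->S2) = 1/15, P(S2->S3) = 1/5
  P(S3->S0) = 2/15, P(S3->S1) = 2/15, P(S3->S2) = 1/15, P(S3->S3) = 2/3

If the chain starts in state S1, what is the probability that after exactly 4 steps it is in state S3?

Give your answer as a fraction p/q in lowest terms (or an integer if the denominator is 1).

Answer: 22871/50625

Derivation:
Computing P^4 by repeated multiplication:
P^1 =
  S0: [1/5, 4/15, 2/5, 2/15]
  S1: [1/5, 1/15, 1/5, 8/15]
  S2: [8/15, 1/5, 1/15, 1/5]
  S3: [2/15, 2/15, 1/15, 2/3]
P^2 =
  S0: [73/225, 38/225, 38/225, 76/225]
  S1: [52/225, 38/225, 32/225, 103/225]
  S2: [47/225, 44/225, 61/225, 73/225]
  S3: [8/45, 11/75, 29/225, 41/75]
P^3 =
  S0: [263/1125, 596/3375, 74/375, 1324/3375]
  S1: [244/1125, 548/3375, 187/1125, 1534/3375]
  S2: [907/3375, 187/1125, 548/3375, 151/375]
  S3: [697/3375, 526/3375, 491/3375, 1661/3375]
P^4 =
  S0: [12131/50625, 8398/50625, 8512/50625, 21584/50625]
  S1: [11396/50625, 8227/50625, 8131/50625, 22871/50625]
  S2: [11506/50625, 8551/50625, 9032/50625, 21536/50625]
  S3: [10919/50625, 901/5625, 7912/50625, 1579/3375]

(P^4)[S1 -> S3] = 22871/50625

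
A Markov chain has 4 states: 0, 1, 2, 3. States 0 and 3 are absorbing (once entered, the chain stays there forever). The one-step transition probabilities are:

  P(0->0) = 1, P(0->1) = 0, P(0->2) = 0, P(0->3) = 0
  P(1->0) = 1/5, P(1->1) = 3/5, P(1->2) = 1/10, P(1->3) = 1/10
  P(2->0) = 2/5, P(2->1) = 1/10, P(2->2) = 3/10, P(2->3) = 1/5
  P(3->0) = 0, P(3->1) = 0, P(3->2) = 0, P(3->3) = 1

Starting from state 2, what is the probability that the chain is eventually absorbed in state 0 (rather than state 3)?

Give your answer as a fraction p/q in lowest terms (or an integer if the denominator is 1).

Answer: 2/3

Derivation:
Let a_i = P(absorbed in 0 | start in state i).
Boundary conditions: a_0 = 1, a_3 = 0.
For each transient state i, a_i = sum_j P(i->j) * a_j:
  a_1 = 1/5*a_0 + 3/5*a_1 + 1/10*a_2 + 1/10*a_3
  a_2 = 2/5*a_0 + 1/10*a_1 + 3/10*a_2 + 1/5*a_3

Substituting a_0 = 1 and a_3 = 0, rearrange to (I - Q) a = r where r[i] = P(i -> 0):
  [2/5, -1/10] . (a_1, a_2) = 1/5
  [-1/10, 7/10] . (a_1, a_2) = 2/5

Solving yields:
  a_1 = 2/3
  a_2 = 2/3

Starting state is 2, so the absorption probability is a_2 = 2/3.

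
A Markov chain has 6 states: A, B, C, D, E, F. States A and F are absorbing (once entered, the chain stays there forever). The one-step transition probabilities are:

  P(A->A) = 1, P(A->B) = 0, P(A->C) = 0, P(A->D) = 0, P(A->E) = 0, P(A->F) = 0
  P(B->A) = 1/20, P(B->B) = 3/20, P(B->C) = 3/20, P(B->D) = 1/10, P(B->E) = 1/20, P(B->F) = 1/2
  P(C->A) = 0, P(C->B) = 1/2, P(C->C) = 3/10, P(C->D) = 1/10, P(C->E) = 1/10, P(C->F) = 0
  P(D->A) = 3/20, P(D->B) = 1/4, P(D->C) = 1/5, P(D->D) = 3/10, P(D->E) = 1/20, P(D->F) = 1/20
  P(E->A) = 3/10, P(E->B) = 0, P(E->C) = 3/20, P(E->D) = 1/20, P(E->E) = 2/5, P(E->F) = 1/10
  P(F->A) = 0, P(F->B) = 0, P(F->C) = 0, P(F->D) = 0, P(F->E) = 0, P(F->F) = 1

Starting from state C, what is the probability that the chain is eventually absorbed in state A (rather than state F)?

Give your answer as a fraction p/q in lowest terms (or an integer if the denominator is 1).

Let a_i = P(absorbed in A | start in state i).
Boundary conditions: a_A = 1, a_F = 0.
For each transient state i, a_i = sum_j P(i->j) * a_j:
  a_B = 1/20*a_A + 3/20*a_B + 3/20*a_C + 1/10*a_D + 1/20*a_E + 1/2*a_F
  a_C = 0*a_A + 1/2*a_B + 3/10*a_C + 1/10*a_D + 1/10*a_E + 0*a_F
  a_D = 3/20*a_A + 1/4*a_B + 1/5*a_C + 3/10*a_D + 1/20*a_E + 1/20*a_F
  a_E = 3/10*a_A + 0*a_B + 3/20*a_C + 1/20*a_D + 2/5*a_E + 1/10*a_F

Substituting a_A = 1 and a_F = 0, rearrange to (I - Q) a = r where r[i] = P(i -> A):
  [17/20, -3/20, -1/10, -1/20] . (a_B, a_C, a_D, a_E) = 1/20
  [-1/2, 7/10, -1/10, -1/10] . (a_B, a_C, a_D, a_E) = 0
  [-1/4, -1/5, 7/10, -1/20] . (a_B, a_C, a_D, a_E) = 3/20
  [0, -3/20, -1/20, 3/5] . (a_B, a_C, a_D, a_E) = 3/10

Solving yields:
  a_B = 2671/13924
  a_C = 1959/6962
  a_D = 2829/6962
  a_E = 8413/13924

Starting state is C, so the absorption probability is a_C = 1959/6962.

Answer: 1959/6962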